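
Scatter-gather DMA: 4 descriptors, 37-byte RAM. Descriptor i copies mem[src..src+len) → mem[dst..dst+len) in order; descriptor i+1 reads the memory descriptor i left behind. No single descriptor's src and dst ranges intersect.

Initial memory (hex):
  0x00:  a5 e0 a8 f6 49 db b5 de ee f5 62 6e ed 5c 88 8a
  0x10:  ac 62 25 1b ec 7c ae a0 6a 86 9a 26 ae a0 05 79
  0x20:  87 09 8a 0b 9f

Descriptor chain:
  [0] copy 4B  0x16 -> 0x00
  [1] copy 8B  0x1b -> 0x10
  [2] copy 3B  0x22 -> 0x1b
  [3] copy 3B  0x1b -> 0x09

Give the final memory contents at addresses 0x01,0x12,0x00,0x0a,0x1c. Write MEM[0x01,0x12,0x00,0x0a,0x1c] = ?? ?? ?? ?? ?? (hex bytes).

MEM[0x01,0x12,0x00,0x0a,0x1c] = a0 a0 ae 0b 0b

D0: mem[0x00..0x03] <- [ae a0 6a 86]
D1: mem[0x10..0x17] <- [26 ae a0 05 79 87 09 8a]
D2: mem[0x1b..0x1d] <- [8a 0b 9f]
D3: mem[0x09..0x0b] <- [8a 0b 9f]
query mem[0x01]=0xa0, mem[0x12]=0xa0, mem[0x00]=0xae, mem[0x0a]=0x0b, mem[0x1c]=0x0b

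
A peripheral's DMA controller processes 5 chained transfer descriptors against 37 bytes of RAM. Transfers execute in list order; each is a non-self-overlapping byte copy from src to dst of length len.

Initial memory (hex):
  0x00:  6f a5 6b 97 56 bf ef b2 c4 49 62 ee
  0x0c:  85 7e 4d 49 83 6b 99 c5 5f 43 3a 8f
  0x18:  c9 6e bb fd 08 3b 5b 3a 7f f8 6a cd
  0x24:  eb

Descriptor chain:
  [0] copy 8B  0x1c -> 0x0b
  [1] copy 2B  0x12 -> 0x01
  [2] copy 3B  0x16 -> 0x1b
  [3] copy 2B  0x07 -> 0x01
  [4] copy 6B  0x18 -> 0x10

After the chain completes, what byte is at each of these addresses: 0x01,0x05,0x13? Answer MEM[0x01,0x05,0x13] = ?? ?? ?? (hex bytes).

  after D0: wrote 8B at 0x0b = 083b5b3a7ff86acd
  after D1: wrote 2B at 0x01 = cdc5
  after D2: wrote 3B at 0x1b = 3a8fc9
  after D3: wrote 2B at 0x01 = b2c4
  after D4: wrote 6B at 0x10 = c96ebb3a8fc9
query mem[0x01]=0xb2, mem[0x05]=0xbf, mem[0x13]=0x3a

MEM[0x01,0x05,0x13] = b2 bf 3a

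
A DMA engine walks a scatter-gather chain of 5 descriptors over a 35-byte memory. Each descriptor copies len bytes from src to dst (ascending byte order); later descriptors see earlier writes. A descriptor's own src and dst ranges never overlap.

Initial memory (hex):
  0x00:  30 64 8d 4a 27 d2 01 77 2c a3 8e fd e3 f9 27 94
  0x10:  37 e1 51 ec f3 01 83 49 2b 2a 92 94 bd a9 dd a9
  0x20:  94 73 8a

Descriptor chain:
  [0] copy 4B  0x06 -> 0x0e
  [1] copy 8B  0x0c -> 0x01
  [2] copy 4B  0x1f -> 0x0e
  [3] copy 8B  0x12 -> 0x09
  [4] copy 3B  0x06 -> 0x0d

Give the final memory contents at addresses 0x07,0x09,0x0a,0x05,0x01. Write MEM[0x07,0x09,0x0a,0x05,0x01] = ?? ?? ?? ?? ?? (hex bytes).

MEM[0x07,0x09,0x0a,0x05,0x01] = 51 51 ec 2c e3

  after D0: wrote 4B at 0x0e = 01772ca3
  after D1: wrote 8B at 0x01 = e3f901772ca351ec
  after D2: wrote 4B at 0x0e = a994738a
  after D3: wrote 8B at 0x09 = 51ecf30183492b2a
  after D4: wrote 3B at 0x0d = a351ec
query mem[0x07]=0x51, mem[0x09]=0x51, mem[0x0a]=0xec, mem[0x05]=0x2c, mem[0x01]=0xe3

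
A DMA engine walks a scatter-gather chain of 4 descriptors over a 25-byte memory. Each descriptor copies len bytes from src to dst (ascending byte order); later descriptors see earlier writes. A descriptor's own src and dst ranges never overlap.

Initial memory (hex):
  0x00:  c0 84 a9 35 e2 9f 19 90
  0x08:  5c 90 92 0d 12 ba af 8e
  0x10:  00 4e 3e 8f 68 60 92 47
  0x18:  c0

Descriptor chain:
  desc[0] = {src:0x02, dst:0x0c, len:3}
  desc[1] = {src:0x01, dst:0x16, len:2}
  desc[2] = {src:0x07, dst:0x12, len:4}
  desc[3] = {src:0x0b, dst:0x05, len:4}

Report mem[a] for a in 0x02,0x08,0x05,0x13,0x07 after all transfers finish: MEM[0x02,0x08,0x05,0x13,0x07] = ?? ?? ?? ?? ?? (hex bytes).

D0: mem[0x0c..0x0e] <- [a9 35 e2]
D1: mem[0x16..0x17] <- [84 a9]
D2: mem[0x12..0x15] <- [90 5c 90 92]
D3: mem[0x05..0x08] <- [0d a9 35 e2]
query mem[0x02]=0xa9, mem[0x08]=0xe2, mem[0x05]=0x0d, mem[0x13]=0x5c, mem[0x07]=0x35

MEM[0x02,0x08,0x05,0x13,0x07] = a9 e2 0d 5c 35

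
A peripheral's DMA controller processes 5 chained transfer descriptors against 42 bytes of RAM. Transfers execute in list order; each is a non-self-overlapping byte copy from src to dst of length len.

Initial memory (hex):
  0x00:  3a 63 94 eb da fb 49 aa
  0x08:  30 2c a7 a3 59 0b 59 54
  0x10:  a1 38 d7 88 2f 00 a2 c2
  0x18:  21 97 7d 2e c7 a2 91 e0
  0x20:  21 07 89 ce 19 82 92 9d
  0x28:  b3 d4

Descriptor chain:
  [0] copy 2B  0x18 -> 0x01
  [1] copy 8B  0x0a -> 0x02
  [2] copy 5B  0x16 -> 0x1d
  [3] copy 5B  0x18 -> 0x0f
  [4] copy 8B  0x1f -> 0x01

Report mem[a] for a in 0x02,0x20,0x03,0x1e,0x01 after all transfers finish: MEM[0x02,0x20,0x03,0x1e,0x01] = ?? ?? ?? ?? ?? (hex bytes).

MEM[0x02,0x20,0x03,0x1e,0x01] = 97 97 7d c2 21

[0] 0x18->0x01 len=2 : 21 97
[1] 0x0a->0x02 len=8 : a7 a3 59 0b 59 54 a1 38
[2] 0x16->0x1d len=5 : a2 c2 21 97 7d
[3] 0x18->0x0f len=5 : 21 97 7d 2e c7
[4] 0x1f->0x01 len=8 : 21 97 7d 89 ce 19 82 92
query mem[0x02]=0x97, mem[0x20]=0x97, mem[0x03]=0x7d, mem[0x1e]=0xc2, mem[0x01]=0x21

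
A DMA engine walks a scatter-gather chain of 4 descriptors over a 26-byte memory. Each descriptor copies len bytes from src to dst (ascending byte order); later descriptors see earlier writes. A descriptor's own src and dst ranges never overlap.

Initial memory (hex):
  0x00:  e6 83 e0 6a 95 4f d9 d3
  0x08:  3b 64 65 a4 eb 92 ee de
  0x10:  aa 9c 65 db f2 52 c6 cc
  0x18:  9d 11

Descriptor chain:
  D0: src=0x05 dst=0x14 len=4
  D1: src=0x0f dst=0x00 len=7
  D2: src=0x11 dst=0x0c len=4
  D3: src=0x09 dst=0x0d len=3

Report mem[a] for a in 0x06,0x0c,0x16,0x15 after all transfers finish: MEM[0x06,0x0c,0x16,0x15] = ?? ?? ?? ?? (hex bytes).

D0: mem[0x14..0x17] <- [4f d9 d3 3b]
D1: mem[0x00..0x06] <- [de aa 9c 65 db 4f d9]
D2: mem[0x0c..0x0f] <- [9c 65 db 4f]
D3: mem[0x0d..0x0f] <- [64 65 a4]
query mem[0x06]=0xd9, mem[0x0c]=0x9c, mem[0x16]=0xd3, mem[0x15]=0xd9

MEM[0x06,0x0c,0x16,0x15] = d9 9c d3 d9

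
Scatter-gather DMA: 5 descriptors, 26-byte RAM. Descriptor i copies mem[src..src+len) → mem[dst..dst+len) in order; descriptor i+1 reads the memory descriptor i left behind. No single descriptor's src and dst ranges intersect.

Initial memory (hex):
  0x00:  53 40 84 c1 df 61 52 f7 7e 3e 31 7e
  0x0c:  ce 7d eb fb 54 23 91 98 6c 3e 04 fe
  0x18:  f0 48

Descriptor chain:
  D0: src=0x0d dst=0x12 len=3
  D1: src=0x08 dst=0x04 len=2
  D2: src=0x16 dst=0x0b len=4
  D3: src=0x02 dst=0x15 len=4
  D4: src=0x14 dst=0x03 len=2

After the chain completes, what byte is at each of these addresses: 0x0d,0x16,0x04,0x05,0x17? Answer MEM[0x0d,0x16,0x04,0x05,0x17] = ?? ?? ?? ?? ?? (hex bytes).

MEM[0x0d,0x16,0x04,0x05,0x17] = f0 c1 84 3e 7e

[0] 0x0d->0x12 len=3 : 7d eb fb
[1] 0x08->0x04 len=2 : 7e 3e
[2] 0x16->0x0b len=4 : 04 fe f0 48
[3] 0x02->0x15 len=4 : 84 c1 7e 3e
[4] 0x14->0x03 len=2 : fb 84
query mem[0x0d]=0xf0, mem[0x16]=0xc1, mem[0x04]=0x84, mem[0x05]=0x3e, mem[0x17]=0x7e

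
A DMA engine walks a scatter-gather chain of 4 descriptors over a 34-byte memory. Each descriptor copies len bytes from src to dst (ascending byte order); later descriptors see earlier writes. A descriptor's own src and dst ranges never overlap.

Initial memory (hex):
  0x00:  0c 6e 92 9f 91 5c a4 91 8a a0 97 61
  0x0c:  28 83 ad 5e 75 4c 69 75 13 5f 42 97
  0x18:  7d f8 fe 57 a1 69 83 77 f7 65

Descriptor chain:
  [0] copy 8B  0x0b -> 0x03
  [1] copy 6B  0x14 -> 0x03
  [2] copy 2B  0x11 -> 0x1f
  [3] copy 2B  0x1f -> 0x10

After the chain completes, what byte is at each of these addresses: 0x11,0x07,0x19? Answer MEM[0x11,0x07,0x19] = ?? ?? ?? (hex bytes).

D0: mem[0x03..0x0a] <- [61 28 83 ad 5e 75 4c 69]
D1: mem[0x03..0x08] <- [13 5f 42 97 7d f8]
D2: mem[0x1f..0x20] <- [4c 69]
D3: mem[0x10..0x11] <- [4c 69]
query mem[0x11]=0x69, mem[0x07]=0x7d, mem[0x19]=0xf8

MEM[0x11,0x07,0x19] = 69 7d f8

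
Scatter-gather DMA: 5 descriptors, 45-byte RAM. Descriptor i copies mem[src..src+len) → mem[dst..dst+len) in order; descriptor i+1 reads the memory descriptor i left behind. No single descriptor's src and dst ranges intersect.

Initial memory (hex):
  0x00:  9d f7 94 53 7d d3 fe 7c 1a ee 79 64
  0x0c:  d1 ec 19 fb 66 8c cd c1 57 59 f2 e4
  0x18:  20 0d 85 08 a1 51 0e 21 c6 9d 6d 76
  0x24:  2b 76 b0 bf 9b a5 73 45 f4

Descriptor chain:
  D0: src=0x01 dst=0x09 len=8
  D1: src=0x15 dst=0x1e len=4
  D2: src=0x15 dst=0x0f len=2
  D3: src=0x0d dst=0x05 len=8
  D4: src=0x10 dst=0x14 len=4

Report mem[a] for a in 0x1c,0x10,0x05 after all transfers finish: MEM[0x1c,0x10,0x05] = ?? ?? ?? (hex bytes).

MEM[0x1c,0x10,0x05] = a1 f2 d3

[0] 0x01->0x09 len=8 : f7 94 53 7d d3 fe 7c 1a
[1] 0x15->0x1e len=4 : 59 f2 e4 20
[2] 0x15->0x0f len=2 : 59 f2
[3] 0x0d->0x05 len=8 : d3 fe 59 f2 8c cd c1 57
[4] 0x10->0x14 len=4 : f2 8c cd c1
query mem[0x1c]=0xa1, mem[0x10]=0xf2, mem[0x05]=0xd3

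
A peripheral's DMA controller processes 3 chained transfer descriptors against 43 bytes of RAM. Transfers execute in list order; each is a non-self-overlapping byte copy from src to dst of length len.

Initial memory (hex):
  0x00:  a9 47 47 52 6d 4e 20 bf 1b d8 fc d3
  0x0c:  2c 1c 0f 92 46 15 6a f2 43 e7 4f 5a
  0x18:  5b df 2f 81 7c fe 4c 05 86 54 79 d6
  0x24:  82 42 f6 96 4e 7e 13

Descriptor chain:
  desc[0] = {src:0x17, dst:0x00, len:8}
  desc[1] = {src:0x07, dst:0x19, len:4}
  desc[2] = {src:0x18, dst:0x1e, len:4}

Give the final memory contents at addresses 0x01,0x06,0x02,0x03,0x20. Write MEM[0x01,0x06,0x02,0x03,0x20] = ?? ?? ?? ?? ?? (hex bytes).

  after D0: wrote 8B at 0x00 = 5a5bdf2f817cfe4c
  after D1: wrote 4B at 0x19 = 4c1bd8fc
  after D2: wrote 4B at 0x1e = 5b4c1bd8
query mem[0x01]=0x5b, mem[0x06]=0xfe, mem[0x02]=0xdf, mem[0x03]=0x2f, mem[0x20]=0x1b

MEM[0x01,0x06,0x02,0x03,0x20] = 5b fe df 2f 1b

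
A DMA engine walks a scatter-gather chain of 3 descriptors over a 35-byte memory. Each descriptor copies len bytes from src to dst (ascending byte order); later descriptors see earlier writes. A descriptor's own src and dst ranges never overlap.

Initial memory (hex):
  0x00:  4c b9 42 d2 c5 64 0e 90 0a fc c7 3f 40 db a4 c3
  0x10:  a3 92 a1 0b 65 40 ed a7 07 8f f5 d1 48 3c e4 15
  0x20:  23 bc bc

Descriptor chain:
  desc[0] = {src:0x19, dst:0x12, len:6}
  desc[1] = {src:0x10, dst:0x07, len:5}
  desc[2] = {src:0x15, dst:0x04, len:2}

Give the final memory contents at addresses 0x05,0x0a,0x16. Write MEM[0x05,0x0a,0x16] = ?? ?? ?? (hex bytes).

MEM[0x05,0x0a,0x16] = 3c f5 3c

[0] 0x19->0x12 len=6 : 8f f5 d1 48 3c e4
[1] 0x10->0x07 len=5 : a3 92 8f f5 d1
[2] 0x15->0x04 len=2 : 48 3c
query mem[0x05]=0x3c, mem[0x0a]=0xf5, mem[0x16]=0x3c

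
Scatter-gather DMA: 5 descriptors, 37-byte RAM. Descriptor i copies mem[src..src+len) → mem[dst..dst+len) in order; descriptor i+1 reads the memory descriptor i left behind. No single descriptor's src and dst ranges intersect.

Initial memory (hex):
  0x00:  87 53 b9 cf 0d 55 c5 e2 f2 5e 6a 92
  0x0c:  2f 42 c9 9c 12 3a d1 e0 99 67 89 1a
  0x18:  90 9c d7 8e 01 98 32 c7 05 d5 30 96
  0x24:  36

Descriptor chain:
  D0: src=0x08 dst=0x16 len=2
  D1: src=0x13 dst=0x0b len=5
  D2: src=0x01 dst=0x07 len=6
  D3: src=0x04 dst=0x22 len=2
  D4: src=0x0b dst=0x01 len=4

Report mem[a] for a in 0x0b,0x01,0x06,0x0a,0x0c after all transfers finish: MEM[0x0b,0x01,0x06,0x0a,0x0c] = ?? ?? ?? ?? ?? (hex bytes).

D0: mem[0x16..0x17] <- [f2 5e]
D1: mem[0x0b..0x0f] <- [e0 99 67 f2 5e]
D2: mem[0x07..0x0c] <- [53 b9 cf 0d 55 c5]
D3: mem[0x22..0x23] <- [0d 55]
D4: mem[0x01..0x04] <- [55 c5 67 f2]
query mem[0x0b]=0x55, mem[0x01]=0x55, mem[0x06]=0xc5, mem[0x0a]=0x0d, mem[0x0c]=0xc5

MEM[0x0b,0x01,0x06,0x0a,0x0c] = 55 55 c5 0d c5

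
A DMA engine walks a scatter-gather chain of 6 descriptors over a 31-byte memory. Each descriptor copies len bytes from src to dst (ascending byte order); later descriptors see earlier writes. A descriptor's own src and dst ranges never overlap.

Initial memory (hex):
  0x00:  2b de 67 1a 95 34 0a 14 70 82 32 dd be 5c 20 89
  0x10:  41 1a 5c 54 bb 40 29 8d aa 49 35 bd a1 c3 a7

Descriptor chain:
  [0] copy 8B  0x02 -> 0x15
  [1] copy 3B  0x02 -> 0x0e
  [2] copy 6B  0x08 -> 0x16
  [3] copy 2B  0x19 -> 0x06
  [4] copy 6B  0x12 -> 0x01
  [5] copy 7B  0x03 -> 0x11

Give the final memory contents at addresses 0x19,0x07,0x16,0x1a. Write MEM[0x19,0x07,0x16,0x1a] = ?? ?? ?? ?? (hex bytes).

D0: mem[0x15..0x1c] <- [67 1a 95 34 0a 14 70 82]
D1: mem[0x0e..0x10] <- [67 1a 95]
D2: mem[0x16..0x1b] <- [70 82 32 dd be 5c]
D3: mem[0x06..0x07] <- [dd be]
D4: mem[0x01..0x06] <- [5c 54 bb 67 70 82]
D5: mem[0x11..0x17] <- [bb 67 70 82 be 70 82]
query mem[0x19]=0xdd, mem[0x07]=0xbe, mem[0x16]=0x70, mem[0x1a]=0xbe

MEM[0x19,0x07,0x16,0x1a] = dd be 70 be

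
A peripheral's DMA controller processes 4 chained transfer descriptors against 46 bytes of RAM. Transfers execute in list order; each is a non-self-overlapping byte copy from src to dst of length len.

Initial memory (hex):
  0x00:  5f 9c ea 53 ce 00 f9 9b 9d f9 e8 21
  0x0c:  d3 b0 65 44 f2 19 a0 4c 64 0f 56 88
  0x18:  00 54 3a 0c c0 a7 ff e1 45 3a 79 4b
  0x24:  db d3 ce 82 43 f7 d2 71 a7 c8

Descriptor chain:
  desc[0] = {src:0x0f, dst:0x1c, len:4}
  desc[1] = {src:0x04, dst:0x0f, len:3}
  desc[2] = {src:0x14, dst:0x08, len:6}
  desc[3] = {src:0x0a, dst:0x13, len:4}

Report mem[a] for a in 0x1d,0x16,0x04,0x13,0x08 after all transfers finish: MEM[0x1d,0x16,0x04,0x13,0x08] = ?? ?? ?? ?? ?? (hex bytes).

D0: mem[0x1c..0x1f] <- [44 f2 19 a0]
D1: mem[0x0f..0x11] <- [ce 00 f9]
D2: mem[0x08..0x0d] <- [64 0f 56 88 00 54]
D3: mem[0x13..0x16] <- [56 88 00 54]
query mem[0x1d]=0xf2, mem[0x16]=0x54, mem[0x04]=0xce, mem[0x13]=0x56, mem[0x08]=0x64

MEM[0x1d,0x16,0x04,0x13,0x08] = f2 54 ce 56 64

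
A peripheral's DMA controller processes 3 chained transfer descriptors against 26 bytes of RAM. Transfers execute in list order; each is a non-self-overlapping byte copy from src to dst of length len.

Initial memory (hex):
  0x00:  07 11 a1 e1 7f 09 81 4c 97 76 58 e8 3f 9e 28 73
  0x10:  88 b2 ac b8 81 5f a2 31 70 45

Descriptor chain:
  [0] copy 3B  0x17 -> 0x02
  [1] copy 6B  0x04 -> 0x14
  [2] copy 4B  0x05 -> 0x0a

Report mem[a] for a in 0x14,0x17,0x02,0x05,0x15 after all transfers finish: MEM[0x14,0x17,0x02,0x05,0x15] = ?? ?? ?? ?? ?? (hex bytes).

MEM[0x14,0x17,0x02,0x05,0x15] = 45 4c 31 09 09

#0 dst[0x02+3] := {0x31,0x70,0x45}
#1 dst[0x14+6] := {0x45,0x09,0x81,0x4c,0x97,0x76}
#2 dst[0x0a+4] := {0x09,0x81,0x4c,0x97}
query mem[0x14]=0x45, mem[0x17]=0x4c, mem[0x02]=0x31, mem[0x05]=0x09, mem[0x15]=0x09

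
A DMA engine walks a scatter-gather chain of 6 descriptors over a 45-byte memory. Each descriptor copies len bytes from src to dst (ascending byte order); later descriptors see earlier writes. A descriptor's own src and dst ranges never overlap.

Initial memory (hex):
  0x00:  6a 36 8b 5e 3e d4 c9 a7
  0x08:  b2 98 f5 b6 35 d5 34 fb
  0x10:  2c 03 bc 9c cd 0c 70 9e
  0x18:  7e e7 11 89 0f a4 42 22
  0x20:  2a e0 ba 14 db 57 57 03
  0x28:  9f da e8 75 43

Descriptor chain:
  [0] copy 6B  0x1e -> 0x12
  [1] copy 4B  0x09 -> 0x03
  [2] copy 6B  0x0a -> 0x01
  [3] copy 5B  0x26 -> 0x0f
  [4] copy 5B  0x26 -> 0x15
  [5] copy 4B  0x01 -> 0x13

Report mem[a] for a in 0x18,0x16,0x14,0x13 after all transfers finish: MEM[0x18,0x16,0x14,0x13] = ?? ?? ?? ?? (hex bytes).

  after D0: wrote 6B at 0x12 = 42222ae0ba14
  after D1: wrote 4B at 0x03 = 98f5b635
  after D2: wrote 6B at 0x01 = f5b635d534fb
  after D3: wrote 5B at 0x0f = 57039fdae8
  after D4: wrote 5B at 0x15 = 57039fdae8
  after D5: wrote 4B at 0x13 = f5b635d5
query mem[0x18]=0xda, mem[0x16]=0xd5, mem[0x14]=0xb6, mem[0x13]=0xf5

MEM[0x18,0x16,0x14,0x13] = da d5 b6 f5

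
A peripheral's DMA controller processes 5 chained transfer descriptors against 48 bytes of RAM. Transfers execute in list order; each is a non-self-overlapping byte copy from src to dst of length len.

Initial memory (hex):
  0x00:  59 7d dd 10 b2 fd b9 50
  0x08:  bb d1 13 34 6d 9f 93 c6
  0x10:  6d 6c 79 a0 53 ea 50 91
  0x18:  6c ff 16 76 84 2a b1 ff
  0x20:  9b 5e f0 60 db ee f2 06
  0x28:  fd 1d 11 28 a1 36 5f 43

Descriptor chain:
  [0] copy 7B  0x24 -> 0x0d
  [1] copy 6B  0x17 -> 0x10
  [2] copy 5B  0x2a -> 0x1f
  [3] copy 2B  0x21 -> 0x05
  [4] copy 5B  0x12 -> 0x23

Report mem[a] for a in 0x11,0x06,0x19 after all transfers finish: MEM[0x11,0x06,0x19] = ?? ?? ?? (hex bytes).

MEM[0x11,0x06,0x19] = 6c 36 ff

D0: mem[0x0d..0x13] <- [db ee f2 06 fd 1d 11]
D1: mem[0x10..0x15] <- [91 6c ff 16 76 84]
D2: mem[0x1f..0x23] <- [11 28 a1 36 5f]
D3: mem[0x05..0x06] <- [a1 36]
D4: mem[0x23..0x27] <- [ff 16 76 84 50]
query mem[0x11]=0x6c, mem[0x06]=0x36, mem[0x19]=0xff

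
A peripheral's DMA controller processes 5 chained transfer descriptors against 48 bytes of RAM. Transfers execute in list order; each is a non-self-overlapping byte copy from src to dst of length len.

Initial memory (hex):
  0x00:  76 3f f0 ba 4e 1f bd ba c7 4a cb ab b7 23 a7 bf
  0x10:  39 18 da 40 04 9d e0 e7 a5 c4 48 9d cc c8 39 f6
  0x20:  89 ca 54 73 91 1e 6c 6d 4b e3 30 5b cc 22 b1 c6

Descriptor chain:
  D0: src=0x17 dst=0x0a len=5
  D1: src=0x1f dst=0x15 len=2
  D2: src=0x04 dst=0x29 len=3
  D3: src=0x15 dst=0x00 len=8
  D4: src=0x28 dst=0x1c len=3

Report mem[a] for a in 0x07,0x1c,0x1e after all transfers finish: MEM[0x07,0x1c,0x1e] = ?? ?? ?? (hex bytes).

[0] 0x17->0x0a len=5 : e7 a5 c4 48 9d
[1] 0x1f->0x15 len=2 : f6 89
[2] 0x04->0x29 len=3 : 4e 1f bd
[3] 0x15->0x00 len=8 : f6 89 e7 a5 c4 48 9d cc
[4] 0x28->0x1c len=3 : 4b 4e 1f
query mem[0x07]=0xcc, mem[0x1c]=0x4b, mem[0x1e]=0x1f

MEM[0x07,0x1c,0x1e] = cc 4b 1f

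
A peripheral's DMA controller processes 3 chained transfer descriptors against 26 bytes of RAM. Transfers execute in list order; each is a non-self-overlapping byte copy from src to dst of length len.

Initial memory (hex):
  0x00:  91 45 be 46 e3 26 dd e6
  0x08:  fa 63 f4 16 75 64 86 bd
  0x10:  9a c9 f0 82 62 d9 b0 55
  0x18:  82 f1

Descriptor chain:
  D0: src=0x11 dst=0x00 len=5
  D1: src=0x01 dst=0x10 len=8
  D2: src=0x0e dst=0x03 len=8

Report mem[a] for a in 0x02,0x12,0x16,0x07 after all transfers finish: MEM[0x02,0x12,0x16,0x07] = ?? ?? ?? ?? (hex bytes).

MEM[0x02,0x12,0x16,0x07] = 82 62 e6 62

  after D0: wrote 5B at 0x00 = c9f08262d9
  after D1: wrote 8B at 0x10 = f08262d926dde6fa
  after D2: wrote 8B at 0x03 = 86bdf08262d926dd
query mem[0x02]=0x82, mem[0x12]=0x62, mem[0x16]=0xe6, mem[0x07]=0x62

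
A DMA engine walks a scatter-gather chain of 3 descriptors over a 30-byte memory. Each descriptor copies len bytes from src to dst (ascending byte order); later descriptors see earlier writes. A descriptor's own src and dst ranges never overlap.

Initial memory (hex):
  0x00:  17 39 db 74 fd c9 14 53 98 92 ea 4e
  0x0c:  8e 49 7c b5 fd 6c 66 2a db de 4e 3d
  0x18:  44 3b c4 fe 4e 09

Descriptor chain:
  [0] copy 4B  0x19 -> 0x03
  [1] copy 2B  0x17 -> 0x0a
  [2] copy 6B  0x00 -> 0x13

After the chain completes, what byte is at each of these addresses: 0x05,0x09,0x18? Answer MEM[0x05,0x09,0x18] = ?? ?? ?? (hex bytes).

MEM[0x05,0x09,0x18] = fe 92 fe

#0 dst[0x03+4] := {0x3b,0xc4,0xfe,0x4e}
#1 dst[0x0a+2] := {0x3d,0x44}
#2 dst[0x13+6] := {0x17,0x39,0xdb,0x3b,0xc4,0xfe}
query mem[0x05]=0xfe, mem[0x09]=0x92, mem[0x18]=0xfe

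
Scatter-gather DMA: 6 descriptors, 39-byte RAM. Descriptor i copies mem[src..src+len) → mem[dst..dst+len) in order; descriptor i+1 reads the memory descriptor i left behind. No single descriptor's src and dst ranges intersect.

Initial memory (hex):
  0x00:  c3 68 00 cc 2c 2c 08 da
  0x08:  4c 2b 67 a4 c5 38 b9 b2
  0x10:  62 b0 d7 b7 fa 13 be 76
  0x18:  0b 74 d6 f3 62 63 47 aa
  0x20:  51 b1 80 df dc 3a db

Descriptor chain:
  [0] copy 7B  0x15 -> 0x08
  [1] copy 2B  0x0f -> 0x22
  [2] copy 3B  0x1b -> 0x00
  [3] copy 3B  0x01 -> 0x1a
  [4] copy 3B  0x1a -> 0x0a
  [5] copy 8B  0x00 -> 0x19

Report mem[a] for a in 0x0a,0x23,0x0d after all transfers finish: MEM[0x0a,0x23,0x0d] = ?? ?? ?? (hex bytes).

MEM[0x0a,0x23,0x0d] = 62 62 d6

D0: mem[0x08..0x0e] <- [13 be 76 0b 74 d6 f3]
D1: mem[0x22..0x23] <- [b2 62]
D2: mem[0x00..0x02] <- [f3 62 63]
D3: mem[0x1a..0x1c] <- [62 63 cc]
D4: mem[0x0a..0x0c] <- [62 63 cc]
D5: mem[0x19..0x20] <- [f3 62 63 cc 2c 2c 08 da]
query mem[0x0a]=0x62, mem[0x23]=0x62, mem[0x0d]=0xd6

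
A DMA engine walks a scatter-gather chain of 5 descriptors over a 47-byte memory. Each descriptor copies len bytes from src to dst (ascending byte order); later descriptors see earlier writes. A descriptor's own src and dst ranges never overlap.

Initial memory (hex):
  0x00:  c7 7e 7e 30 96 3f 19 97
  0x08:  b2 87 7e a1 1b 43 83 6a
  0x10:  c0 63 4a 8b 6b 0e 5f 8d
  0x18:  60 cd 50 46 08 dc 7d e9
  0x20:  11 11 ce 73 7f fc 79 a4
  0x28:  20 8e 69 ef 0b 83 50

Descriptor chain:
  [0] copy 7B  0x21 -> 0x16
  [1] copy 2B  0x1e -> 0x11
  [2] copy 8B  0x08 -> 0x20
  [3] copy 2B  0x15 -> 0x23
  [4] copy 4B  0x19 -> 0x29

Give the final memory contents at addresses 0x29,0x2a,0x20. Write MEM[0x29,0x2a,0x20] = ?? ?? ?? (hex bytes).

MEM[0x29,0x2a,0x20] = 7f fc b2

#0 dst[0x16+7] := {0x11,0xce,0x73,0x7f,0xfc,0x79,0xa4}
#1 dst[0x11+2] := {0x7d,0xe9}
#2 dst[0x20+8] := {0xb2,0x87,0x7e,0xa1,0x1b,0x43,0x83,0x6a}
#3 dst[0x23+2] := {0x0e,0x11}
#4 dst[0x29+4] := {0x7f,0xfc,0x79,0xa4}
query mem[0x29]=0x7f, mem[0x2a]=0xfc, mem[0x20]=0xb2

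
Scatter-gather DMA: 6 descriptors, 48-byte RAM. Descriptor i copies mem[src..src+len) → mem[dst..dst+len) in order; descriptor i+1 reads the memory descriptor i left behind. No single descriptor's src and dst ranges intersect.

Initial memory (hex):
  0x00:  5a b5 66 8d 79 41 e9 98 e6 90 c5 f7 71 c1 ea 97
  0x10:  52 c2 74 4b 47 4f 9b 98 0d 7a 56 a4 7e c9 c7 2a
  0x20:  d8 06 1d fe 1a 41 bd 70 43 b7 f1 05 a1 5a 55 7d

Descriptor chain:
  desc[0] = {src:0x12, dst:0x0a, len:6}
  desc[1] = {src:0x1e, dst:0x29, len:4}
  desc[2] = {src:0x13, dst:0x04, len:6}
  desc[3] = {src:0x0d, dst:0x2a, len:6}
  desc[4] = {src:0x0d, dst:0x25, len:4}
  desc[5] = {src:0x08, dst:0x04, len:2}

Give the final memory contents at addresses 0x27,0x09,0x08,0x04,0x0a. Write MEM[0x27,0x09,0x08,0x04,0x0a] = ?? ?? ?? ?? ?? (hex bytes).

#0 dst[0x0a+6] := {0x74,0x4b,0x47,0x4f,0x9b,0x98}
#1 dst[0x29+4] := {0xc7,0x2a,0xd8,0x06}
#2 dst[0x04+6] := {0x4b,0x47,0x4f,0x9b,0x98,0x0d}
#3 dst[0x2a+6] := {0x4f,0x9b,0x98,0x52,0xc2,0x74}
#4 dst[0x25+4] := {0x4f,0x9b,0x98,0x52}
#5 dst[0x04+2] := {0x98,0x0d}
query mem[0x27]=0x98, mem[0x09]=0x0d, mem[0x08]=0x98, mem[0x04]=0x98, mem[0x0a]=0x74

MEM[0x27,0x09,0x08,0x04,0x0a] = 98 0d 98 98 74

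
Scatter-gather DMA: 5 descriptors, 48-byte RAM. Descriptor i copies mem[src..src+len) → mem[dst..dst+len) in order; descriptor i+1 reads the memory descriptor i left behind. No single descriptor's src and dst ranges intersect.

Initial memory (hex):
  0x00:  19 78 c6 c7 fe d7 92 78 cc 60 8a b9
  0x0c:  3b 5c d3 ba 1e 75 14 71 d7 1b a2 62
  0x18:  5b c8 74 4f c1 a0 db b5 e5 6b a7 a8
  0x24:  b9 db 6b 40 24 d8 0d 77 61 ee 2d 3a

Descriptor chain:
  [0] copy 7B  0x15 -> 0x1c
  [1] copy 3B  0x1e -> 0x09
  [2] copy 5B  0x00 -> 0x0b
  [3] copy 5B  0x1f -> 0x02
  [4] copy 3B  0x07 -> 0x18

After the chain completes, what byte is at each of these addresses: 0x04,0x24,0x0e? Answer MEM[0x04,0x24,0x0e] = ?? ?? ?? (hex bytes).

MEM[0x04,0x24,0x0e] = 74 b9 c7

  after D0: wrote 7B at 0x1c = 1ba2625bc8744f
  after D1: wrote 3B at 0x09 = 625bc8
  after D2: wrote 5B at 0x0b = 1978c6c7fe
  after D3: wrote 5B at 0x02 = 5bc8744fa8
  after D4: wrote 3B at 0x18 = 78cc62
query mem[0x04]=0x74, mem[0x24]=0xb9, mem[0x0e]=0xc7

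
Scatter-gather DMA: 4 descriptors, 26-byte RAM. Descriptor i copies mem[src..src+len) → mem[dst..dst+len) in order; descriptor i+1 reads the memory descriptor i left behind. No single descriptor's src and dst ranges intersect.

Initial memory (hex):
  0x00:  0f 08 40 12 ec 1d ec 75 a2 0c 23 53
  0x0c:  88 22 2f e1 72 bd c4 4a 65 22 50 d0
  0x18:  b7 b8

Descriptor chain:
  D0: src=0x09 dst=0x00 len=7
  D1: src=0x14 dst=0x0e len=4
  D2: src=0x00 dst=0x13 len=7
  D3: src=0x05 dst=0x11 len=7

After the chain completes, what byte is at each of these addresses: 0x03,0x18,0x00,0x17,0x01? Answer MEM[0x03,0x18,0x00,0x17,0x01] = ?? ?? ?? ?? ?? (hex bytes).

MEM[0x03,0x18,0x00,0x17,0x01] = 88 2f 0c 53 23

D0: mem[0x00..0x06] <- [0c 23 53 88 22 2f e1]
D1: mem[0x0e..0x11] <- [65 22 50 d0]
D2: mem[0x13..0x19] <- [0c 23 53 88 22 2f e1]
D3: mem[0x11..0x17] <- [2f e1 75 a2 0c 23 53]
query mem[0x03]=0x88, mem[0x18]=0x2f, mem[0x00]=0x0c, mem[0x17]=0x53, mem[0x01]=0x23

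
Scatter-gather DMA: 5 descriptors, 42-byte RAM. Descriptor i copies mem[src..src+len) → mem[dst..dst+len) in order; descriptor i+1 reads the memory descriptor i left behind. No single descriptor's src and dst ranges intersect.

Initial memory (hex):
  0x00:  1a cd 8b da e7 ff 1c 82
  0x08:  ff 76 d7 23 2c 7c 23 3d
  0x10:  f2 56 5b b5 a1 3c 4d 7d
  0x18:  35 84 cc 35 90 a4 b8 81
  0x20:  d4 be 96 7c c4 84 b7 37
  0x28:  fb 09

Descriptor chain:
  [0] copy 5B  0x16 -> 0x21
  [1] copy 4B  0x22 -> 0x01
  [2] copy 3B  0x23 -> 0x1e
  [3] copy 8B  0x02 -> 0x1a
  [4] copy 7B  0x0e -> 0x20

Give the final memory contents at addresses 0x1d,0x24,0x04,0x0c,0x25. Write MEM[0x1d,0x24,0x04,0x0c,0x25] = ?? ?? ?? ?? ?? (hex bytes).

  after D0: wrote 5B at 0x21 = 4d7d3584cc
  after D1: wrote 4B at 0x01 = 7d3584cc
  after D2: wrote 3B at 0x1e = 3584cc
  after D3: wrote 8B at 0x1a = 3584ccff1c82ff76
  after D4: wrote 7B at 0x20 = 233df2565bb5a1
query mem[0x1d]=0xff, mem[0x24]=0x5b, mem[0x04]=0xcc, mem[0x0c]=0x2c, mem[0x25]=0xb5

MEM[0x1d,0x24,0x04,0x0c,0x25] = ff 5b cc 2c b5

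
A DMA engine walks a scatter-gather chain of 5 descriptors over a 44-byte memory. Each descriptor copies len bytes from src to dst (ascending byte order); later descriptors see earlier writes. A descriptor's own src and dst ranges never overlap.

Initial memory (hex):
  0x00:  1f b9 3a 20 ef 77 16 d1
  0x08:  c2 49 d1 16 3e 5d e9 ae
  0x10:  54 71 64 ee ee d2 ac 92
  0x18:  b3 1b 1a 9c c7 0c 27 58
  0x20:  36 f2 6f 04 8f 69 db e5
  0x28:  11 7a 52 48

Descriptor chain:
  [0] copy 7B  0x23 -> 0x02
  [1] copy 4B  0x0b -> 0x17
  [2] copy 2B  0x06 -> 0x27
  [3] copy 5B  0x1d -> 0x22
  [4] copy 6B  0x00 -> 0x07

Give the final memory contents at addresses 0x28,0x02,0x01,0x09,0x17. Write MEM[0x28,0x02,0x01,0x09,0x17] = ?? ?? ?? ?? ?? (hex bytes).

MEM[0x28,0x02,0x01,0x09,0x17] = 11 04 b9 04 16

#0 dst[0x02+7] := {0x04,0x8f,0x69,0xdb,0xe5,0x11,0x7a}
#1 dst[0x17+4] := {0x16,0x3e,0x5d,0xe9}
#2 dst[0x27+2] := {0xe5,0x11}
#3 dst[0x22+5] := {0x0c,0x27,0x58,0x36,0xf2}
#4 dst[0x07+6] := {0x1f,0xb9,0x04,0x8f,0x69,0xdb}
query mem[0x28]=0x11, mem[0x02]=0x04, mem[0x01]=0xb9, mem[0x09]=0x04, mem[0x17]=0x16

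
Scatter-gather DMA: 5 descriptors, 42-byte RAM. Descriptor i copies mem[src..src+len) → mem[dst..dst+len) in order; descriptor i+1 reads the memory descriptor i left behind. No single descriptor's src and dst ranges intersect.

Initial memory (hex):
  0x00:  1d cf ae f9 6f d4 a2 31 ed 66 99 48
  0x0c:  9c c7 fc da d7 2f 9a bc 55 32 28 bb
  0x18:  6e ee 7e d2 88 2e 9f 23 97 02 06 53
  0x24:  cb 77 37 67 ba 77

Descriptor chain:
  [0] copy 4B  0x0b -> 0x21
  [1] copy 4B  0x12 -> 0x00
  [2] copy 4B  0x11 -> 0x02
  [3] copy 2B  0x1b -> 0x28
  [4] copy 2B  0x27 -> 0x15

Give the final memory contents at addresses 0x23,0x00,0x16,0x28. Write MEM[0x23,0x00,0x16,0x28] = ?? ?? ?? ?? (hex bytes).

MEM[0x23,0x00,0x16,0x28] = c7 9a d2 d2

[0] 0x0b->0x21 len=4 : 48 9c c7 fc
[1] 0x12->0x00 len=4 : 9a bc 55 32
[2] 0x11->0x02 len=4 : 2f 9a bc 55
[3] 0x1b->0x28 len=2 : d2 88
[4] 0x27->0x15 len=2 : 67 d2
query mem[0x23]=0xc7, mem[0x00]=0x9a, mem[0x16]=0xd2, mem[0x28]=0xd2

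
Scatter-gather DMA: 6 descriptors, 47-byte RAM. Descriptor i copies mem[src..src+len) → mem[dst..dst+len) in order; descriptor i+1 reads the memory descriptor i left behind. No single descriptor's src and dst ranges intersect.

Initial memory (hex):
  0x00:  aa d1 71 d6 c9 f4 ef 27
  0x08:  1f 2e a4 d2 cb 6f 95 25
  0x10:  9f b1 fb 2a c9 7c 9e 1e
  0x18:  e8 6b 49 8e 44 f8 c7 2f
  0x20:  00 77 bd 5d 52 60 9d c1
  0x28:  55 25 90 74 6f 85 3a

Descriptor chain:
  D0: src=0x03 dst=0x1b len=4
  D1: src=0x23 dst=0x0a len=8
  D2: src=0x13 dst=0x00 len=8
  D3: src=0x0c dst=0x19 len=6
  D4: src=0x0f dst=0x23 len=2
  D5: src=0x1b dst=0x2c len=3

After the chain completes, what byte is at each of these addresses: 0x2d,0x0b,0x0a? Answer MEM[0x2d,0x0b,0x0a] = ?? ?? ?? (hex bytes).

MEM[0x2d,0x0b,0x0a] = 55 52 5d

D0: mem[0x1b..0x1e] <- [d6 c9 f4 ef]
D1: mem[0x0a..0x11] <- [5d 52 60 9d c1 55 25 90]
D2: mem[0x00..0x07] <- [2a c9 7c 9e 1e e8 6b 49]
D3: mem[0x19..0x1e] <- [60 9d c1 55 25 90]
D4: mem[0x23..0x24] <- [55 25]
D5: mem[0x2c..0x2e] <- [c1 55 25]
query mem[0x2d]=0x55, mem[0x0b]=0x52, mem[0x0a]=0x5d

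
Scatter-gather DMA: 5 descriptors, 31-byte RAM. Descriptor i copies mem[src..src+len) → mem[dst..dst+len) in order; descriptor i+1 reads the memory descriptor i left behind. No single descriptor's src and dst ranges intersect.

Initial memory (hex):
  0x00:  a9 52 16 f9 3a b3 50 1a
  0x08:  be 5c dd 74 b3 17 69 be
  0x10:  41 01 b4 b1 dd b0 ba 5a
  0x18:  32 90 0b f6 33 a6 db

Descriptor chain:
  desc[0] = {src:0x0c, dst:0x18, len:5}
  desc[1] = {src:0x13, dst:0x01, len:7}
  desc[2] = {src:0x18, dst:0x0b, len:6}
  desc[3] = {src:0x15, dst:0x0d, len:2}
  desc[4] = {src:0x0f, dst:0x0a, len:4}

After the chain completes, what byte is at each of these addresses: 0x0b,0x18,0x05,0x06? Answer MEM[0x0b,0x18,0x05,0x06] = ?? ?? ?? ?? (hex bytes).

MEM[0x0b,0x18,0x05,0x06] = a6 b3 5a b3

#0 dst[0x18+5] := {0xb3,0x17,0x69,0xbe,0x41}
#1 dst[0x01+7] := {0xb1,0xdd,0xb0,0xba,0x5a,0xb3,0x17}
#2 dst[0x0b+6] := {0xb3,0x17,0x69,0xbe,0x41,0xa6}
#3 dst[0x0d+2] := {0xb0,0xba}
#4 dst[0x0a+4] := {0x41,0xa6,0x01,0xb4}
query mem[0x0b]=0xa6, mem[0x18]=0xb3, mem[0x05]=0x5a, mem[0x06]=0xb3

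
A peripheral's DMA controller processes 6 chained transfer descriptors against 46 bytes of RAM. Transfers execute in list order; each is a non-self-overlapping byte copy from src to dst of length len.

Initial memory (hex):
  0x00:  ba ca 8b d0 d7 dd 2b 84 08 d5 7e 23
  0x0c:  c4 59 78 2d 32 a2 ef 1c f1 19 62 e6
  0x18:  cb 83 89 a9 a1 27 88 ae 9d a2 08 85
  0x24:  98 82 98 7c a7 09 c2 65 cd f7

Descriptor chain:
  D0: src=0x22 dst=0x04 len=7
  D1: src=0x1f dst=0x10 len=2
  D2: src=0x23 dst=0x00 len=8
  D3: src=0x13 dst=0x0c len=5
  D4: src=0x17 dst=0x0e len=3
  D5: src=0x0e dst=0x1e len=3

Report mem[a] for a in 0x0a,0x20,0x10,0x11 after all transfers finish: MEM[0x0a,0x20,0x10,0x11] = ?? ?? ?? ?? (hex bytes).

MEM[0x0a,0x20,0x10,0x11] = a7 83 83 9d

#0 dst[0x04+7] := {0x08,0x85,0x98,0x82,0x98,0x7c,0xa7}
#1 dst[0x10+2] := {0xae,0x9d}
#2 dst[0x00+8] := {0x85,0x98,0x82,0x98,0x7c,0xa7,0x09,0xc2}
#3 dst[0x0c+5] := {0x1c,0xf1,0x19,0x62,0xe6}
#4 dst[0x0e+3] := {0xe6,0xcb,0x83}
#5 dst[0x1e+3] := {0xe6,0xcb,0x83}
query mem[0x0a]=0xa7, mem[0x20]=0x83, mem[0x10]=0x83, mem[0x11]=0x9d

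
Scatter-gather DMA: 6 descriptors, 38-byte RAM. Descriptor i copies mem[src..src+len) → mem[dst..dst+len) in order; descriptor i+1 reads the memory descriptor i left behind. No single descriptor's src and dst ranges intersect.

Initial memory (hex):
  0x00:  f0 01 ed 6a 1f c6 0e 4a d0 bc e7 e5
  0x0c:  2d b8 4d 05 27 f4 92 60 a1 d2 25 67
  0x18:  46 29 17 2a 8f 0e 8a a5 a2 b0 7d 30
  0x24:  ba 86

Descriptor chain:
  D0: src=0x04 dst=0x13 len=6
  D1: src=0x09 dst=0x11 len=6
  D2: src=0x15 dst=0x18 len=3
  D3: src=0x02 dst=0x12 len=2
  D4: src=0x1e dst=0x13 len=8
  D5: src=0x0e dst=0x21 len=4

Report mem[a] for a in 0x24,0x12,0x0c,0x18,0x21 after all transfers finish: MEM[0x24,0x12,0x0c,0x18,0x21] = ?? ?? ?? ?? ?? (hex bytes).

MEM[0x24,0x12,0x0c,0x18,0x21] = bc ed 2d 30 4d

D0: mem[0x13..0x18] <- [1f c6 0e 4a d0 bc]
D1: mem[0x11..0x16] <- [bc e7 e5 2d b8 4d]
D2: mem[0x18..0x1a] <- [b8 4d d0]
D3: mem[0x12..0x13] <- [ed 6a]
D4: mem[0x13..0x1a] <- [8a a5 a2 b0 7d 30 ba 86]
D5: mem[0x21..0x24] <- [4d 05 27 bc]
query mem[0x24]=0xbc, mem[0x12]=0xed, mem[0x0c]=0x2d, mem[0x18]=0x30, mem[0x21]=0x4d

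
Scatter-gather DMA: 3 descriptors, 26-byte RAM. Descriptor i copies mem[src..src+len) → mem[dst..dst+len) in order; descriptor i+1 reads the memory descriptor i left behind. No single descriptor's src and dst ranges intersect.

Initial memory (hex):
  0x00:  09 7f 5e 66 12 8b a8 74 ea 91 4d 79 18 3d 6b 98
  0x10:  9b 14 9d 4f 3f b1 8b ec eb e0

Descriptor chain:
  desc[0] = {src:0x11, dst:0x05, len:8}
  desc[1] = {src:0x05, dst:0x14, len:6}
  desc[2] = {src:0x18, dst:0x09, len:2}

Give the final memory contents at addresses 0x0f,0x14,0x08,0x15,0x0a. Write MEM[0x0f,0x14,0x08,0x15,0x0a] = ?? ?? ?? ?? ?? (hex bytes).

D0: mem[0x05..0x0c] <- [14 9d 4f 3f b1 8b ec eb]
D1: mem[0x14..0x19] <- [14 9d 4f 3f b1 8b]
D2: mem[0x09..0x0a] <- [b1 8b]
query mem[0x0f]=0x98, mem[0x14]=0x14, mem[0x08]=0x3f, mem[0x15]=0x9d, mem[0x0a]=0x8b

MEM[0x0f,0x14,0x08,0x15,0x0a] = 98 14 3f 9d 8b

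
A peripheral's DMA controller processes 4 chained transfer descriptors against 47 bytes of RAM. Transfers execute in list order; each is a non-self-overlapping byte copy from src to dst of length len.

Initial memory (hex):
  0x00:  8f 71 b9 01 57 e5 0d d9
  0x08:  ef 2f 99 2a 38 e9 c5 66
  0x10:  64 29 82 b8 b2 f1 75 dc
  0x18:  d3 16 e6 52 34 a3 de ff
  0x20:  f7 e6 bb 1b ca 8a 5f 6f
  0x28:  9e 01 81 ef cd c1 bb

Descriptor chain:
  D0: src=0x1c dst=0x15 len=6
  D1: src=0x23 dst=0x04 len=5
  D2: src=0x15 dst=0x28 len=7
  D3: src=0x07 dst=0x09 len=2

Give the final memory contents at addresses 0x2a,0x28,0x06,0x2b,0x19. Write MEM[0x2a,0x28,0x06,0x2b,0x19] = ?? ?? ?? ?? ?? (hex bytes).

D0: mem[0x15..0x1a] <- [34 a3 de ff f7 e6]
D1: mem[0x04..0x08] <- [1b ca 8a 5f 6f]
D2: mem[0x28..0x2e] <- [34 a3 de ff f7 e6 52]
D3: mem[0x09..0x0a] <- [5f 6f]
query mem[0x2a]=0xde, mem[0x28]=0x34, mem[0x06]=0x8a, mem[0x2b]=0xff, mem[0x19]=0xf7

MEM[0x2a,0x28,0x06,0x2b,0x19] = de 34 8a ff f7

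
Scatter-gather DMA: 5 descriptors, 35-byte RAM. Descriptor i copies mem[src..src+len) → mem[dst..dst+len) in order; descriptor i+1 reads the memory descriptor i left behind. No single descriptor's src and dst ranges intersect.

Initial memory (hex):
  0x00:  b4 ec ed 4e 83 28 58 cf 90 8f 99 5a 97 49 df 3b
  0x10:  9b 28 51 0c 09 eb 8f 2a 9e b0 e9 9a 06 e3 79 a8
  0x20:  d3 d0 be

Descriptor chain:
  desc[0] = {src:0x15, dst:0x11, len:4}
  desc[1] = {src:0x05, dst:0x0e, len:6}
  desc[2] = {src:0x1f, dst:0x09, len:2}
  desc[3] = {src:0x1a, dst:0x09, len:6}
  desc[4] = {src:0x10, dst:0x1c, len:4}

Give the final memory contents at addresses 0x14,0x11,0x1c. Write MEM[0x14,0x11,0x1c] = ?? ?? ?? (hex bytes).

MEM[0x14,0x11,0x1c] = 9e 90 cf

#0 dst[0x11+4] := {0xeb,0x8f,0x2a,0x9e}
#1 dst[0x0e+6] := {0x28,0x58,0xcf,0x90,0x8f,0x99}
#2 dst[0x09+2] := {0xa8,0xd3}
#3 dst[0x09+6] := {0xe9,0x9a,0x06,0xe3,0x79,0xa8}
#4 dst[0x1c+4] := {0xcf,0x90,0x8f,0x99}
query mem[0x14]=0x9e, mem[0x11]=0x90, mem[0x1c]=0xcf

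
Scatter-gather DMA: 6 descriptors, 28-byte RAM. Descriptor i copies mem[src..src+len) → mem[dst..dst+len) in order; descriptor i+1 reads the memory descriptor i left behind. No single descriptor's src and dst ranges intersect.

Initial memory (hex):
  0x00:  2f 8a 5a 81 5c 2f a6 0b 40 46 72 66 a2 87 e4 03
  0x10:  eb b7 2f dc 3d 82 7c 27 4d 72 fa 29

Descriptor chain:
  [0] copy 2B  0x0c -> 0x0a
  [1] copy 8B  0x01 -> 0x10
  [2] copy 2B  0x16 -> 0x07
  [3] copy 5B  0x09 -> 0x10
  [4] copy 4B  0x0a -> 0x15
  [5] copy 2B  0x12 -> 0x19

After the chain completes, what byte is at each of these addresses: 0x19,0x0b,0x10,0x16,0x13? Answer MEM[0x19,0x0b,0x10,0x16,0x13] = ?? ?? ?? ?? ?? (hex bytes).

MEM[0x19,0x0b,0x10,0x16,0x13] = 87 87 46 87 a2

[0] 0x0c->0x0a len=2 : a2 87
[1] 0x01->0x10 len=8 : 8a 5a 81 5c 2f a6 0b 40
[2] 0x16->0x07 len=2 : 0b 40
[3] 0x09->0x10 len=5 : 46 a2 87 a2 87
[4] 0x0a->0x15 len=4 : a2 87 a2 87
[5] 0x12->0x19 len=2 : 87 a2
query mem[0x19]=0x87, mem[0x0b]=0x87, mem[0x10]=0x46, mem[0x16]=0x87, mem[0x13]=0xa2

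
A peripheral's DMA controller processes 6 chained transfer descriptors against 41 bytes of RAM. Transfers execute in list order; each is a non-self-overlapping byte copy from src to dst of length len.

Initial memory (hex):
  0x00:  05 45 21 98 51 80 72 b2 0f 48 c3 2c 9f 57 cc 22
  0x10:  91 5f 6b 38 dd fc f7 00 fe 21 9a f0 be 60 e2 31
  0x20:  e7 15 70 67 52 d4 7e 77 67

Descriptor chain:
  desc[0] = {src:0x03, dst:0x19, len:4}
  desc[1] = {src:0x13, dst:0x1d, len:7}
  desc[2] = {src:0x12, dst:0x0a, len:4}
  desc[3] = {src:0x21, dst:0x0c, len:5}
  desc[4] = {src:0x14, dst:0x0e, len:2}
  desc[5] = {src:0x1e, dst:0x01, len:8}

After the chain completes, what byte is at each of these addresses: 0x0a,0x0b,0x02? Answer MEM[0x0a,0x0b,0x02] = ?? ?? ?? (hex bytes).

D0: mem[0x19..0x1c] <- [98 51 80 72]
D1: mem[0x1d..0x23] <- [38 dd fc f7 00 fe 98]
D2: mem[0x0a..0x0d] <- [6b 38 dd fc]
D3: mem[0x0c..0x10] <- [00 fe 98 52 d4]
D4: mem[0x0e..0x0f] <- [dd fc]
D5: mem[0x01..0x08] <- [dd fc f7 00 fe 98 52 d4]
query mem[0x0a]=0x6b, mem[0x0b]=0x38, mem[0x02]=0xfc

MEM[0x0a,0x0b,0x02] = 6b 38 fc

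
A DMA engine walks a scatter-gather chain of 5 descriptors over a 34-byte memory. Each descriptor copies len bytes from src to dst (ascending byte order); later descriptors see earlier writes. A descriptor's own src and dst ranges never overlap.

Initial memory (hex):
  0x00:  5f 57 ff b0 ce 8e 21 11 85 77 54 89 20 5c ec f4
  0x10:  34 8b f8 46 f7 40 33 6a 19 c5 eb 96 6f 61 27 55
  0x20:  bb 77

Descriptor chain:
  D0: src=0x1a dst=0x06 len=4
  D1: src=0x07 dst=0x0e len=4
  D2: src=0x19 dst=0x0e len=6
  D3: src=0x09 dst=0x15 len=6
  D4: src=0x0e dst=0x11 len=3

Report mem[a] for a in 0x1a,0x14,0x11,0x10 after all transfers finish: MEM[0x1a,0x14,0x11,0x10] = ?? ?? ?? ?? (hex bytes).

D0: mem[0x06..0x09] <- [eb 96 6f 61]
D1: mem[0x0e..0x11] <- [96 6f 61 54]
D2: mem[0x0e..0x13] <- [c5 eb 96 6f 61 27]
D3: mem[0x15..0x1a] <- [61 54 89 20 5c c5]
D4: mem[0x11..0x13] <- [c5 eb 96]
query mem[0x1a]=0xc5, mem[0x14]=0xf7, mem[0x11]=0xc5, mem[0x10]=0x96

MEM[0x1a,0x14,0x11,0x10] = c5 f7 c5 96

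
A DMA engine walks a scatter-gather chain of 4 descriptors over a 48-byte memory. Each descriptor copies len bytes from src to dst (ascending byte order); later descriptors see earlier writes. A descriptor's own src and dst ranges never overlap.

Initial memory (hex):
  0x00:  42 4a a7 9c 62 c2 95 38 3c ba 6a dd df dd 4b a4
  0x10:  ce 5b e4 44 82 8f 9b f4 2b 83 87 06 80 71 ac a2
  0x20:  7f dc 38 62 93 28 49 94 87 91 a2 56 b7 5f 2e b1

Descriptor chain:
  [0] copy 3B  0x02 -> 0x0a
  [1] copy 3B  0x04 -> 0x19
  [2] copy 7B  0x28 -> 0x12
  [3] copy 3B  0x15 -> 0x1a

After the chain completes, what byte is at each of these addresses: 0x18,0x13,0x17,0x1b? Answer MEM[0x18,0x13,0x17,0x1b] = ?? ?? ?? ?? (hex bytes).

D0: mem[0x0a..0x0c] <- [a7 9c 62]
D1: mem[0x19..0x1b] <- [62 c2 95]
D2: mem[0x12..0x18] <- [87 91 a2 56 b7 5f 2e]
D3: mem[0x1a..0x1c] <- [56 b7 5f]
query mem[0x18]=0x2e, mem[0x13]=0x91, mem[0x17]=0x5f, mem[0x1b]=0xb7

MEM[0x18,0x13,0x17,0x1b] = 2e 91 5f b7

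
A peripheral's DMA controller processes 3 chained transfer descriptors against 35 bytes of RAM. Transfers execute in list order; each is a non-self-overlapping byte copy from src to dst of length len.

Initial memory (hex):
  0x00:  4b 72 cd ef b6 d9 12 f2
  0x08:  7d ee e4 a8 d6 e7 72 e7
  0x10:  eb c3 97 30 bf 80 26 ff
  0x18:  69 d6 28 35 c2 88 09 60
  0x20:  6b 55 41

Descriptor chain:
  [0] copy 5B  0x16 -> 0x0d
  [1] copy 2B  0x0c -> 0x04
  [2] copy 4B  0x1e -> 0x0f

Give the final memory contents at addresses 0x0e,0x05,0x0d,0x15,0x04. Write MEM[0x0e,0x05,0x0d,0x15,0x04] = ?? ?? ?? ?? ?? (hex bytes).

MEM[0x0e,0x05,0x0d,0x15,0x04] = ff 26 26 80 d6

D0: mem[0x0d..0x11] <- [26 ff 69 d6 28]
D1: mem[0x04..0x05] <- [d6 26]
D2: mem[0x0f..0x12] <- [09 60 6b 55]
query mem[0x0e]=0xff, mem[0x05]=0x26, mem[0x0d]=0x26, mem[0x15]=0x80, mem[0x04]=0xd6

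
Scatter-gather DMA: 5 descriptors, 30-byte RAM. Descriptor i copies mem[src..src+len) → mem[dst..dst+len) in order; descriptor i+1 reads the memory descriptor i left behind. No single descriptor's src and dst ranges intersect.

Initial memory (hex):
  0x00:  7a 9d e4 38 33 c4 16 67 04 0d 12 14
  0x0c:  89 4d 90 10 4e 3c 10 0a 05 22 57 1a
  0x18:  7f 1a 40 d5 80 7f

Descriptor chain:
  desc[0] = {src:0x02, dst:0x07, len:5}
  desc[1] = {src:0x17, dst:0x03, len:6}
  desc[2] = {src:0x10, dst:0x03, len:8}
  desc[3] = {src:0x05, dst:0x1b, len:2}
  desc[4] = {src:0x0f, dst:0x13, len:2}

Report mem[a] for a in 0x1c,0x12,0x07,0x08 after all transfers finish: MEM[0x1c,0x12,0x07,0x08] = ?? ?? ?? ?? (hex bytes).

#0 dst[0x07+5] := {0xe4,0x38,0x33,0xc4,0x16}
#1 dst[0x03+6] := {0x1a,0x7f,0x1a,0x40,0xd5,0x80}
#2 dst[0x03+8] := {0x4e,0x3c,0x10,0x0a,0x05,0x22,0x57,0x1a}
#3 dst[0x1b+2] := {0x10,0x0a}
#4 dst[0x13+2] := {0x10,0x4e}
query mem[0x1c]=0x0a, mem[0x12]=0x10, mem[0x07]=0x05, mem[0x08]=0x22

MEM[0x1c,0x12,0x07,0x08] = 0a 10 05 22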